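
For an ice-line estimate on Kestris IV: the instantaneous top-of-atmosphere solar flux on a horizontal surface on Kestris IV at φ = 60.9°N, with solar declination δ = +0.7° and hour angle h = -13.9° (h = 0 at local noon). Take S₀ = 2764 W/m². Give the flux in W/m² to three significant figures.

cos θ_z = sin φ sin δ + cos φ cos δ cos h = 0.010675 + 0.472059 = 0.482734.
Flux = S₀ · cos θ_z = 2764 × 0.482734 = 1334 W/m².

1.33e+03 W/m²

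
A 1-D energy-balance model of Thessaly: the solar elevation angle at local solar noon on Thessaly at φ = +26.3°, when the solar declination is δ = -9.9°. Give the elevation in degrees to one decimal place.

At local noon the hour angle is zero, so the zenith angle equals |φ − δ| = |+26.3° − (-9.900°)| = 36.200°.
Elevation = 90° − 36.200° = 53.8°.

53.8°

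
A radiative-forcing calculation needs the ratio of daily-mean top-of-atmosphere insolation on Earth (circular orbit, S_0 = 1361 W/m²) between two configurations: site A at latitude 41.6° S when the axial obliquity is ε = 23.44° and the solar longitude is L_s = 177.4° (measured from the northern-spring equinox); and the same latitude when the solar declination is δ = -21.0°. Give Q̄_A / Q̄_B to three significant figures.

— Configuration A (ϕ=-41.6°):
Solar declination: sin δ = sin ε · sin L_s = sin 23.44° × sin 177.4° = 0.01804, so δ = +1.034°.
cos h₀ = −tan(-41.6°) tan(+1.034°) = 0.0160, h₀ = 1.5548 rad.
Bracket: h₀ sin ϕ sin δ + cos ϕ cos δ sin h₀ = 1.5548×-0.66393×0.01804 + 0.74780×0.99984×0.99987 = -0.018622 + 0.747583 = 0.728961.
Q̄ = (S_0/π) × [bracket] = (1361/π) × 0.728961 = 315.80 W/m².
— Configuration B (ϕ=-41.6°):
cos h₀ = −tan(-41.6°) tan(-21.000°) = -0.3408, h₀ = 1.9186 rad.
Bracket: h₀ sin ϕ sin δ + cos ϕ cos δ sin h₀ = 1.9186×-0.66393×-0.35837 + 0.74780×0.93358×0.94013 = 0.456497 + 0.656334 = 1.112831.
Q̄ = (S_0/π) × [bracket] = (1361/π) × 1.112831 = 482.10 W/m².
Ratio Q̄_A / Q̄_B = 315.80 / 482.10 = 0.6551.

Q̄_A / Q̄_B ≈ 0.655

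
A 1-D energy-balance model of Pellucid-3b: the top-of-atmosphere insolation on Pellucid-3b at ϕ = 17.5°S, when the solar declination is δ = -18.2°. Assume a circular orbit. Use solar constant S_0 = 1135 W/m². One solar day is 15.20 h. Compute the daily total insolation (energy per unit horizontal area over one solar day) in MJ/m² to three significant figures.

20.9 MJ/m²

cos h₀ = −tan(-17.5°) tan(-18.200°) = -0.1037, h₀ = 1.6746 rad.
Bracket: h₀ sin ϕ sin δ + cos ϕ cos δ sin h₀ = 1.6746×-0.30071×-0.31233 + 0.95372×0.94997×0.99461 = 0.157280 + 0.901122 = 1.058402.
Q̄ = (S_0/π) × [bracket] = (1135/π) × 1.058402 = 382.38 W/m².
Daily total = Q̄ × 15.20 h × 3600 s/h = 382.38 × 15.20 × 3600 / 10⁶ = 20.92 MJ/m².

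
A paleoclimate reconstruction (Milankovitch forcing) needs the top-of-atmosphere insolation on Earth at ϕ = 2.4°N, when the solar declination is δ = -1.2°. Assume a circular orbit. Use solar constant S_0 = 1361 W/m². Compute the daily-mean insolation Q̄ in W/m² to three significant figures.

Q̄ ≈ 432 W/m²

cos h₀ = −tan(+2.4°) tan(-1.200°) = 0.0009, h₀ = 1.5699 rad.
Bracket: h₀ sin ϕ sin δ + cos ϕ cos δ sin h₀ = 1.5699×0.04188×-0.02094 + 0.99912×0.99978×1.00000 = -0.001377 + 0.998900 = 0.997523.
Q̄ = (S_0/π) × [bracket] = (1361/π) × 0.997523 = 432.1 W/m².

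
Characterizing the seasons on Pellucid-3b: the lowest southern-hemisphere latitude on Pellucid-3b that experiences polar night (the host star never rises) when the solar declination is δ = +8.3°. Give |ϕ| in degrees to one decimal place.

|ϕ| = 81.7°

Polar night requires cos h₀ = −tan ϕ tan δ ≥ 1, i.e. tan ϕ tan δ ≤ −1.
The boundary is |tan ϕ| · |tan δ| = 1, so |ϕ| = 90° − |δ| = 90° − 8.3° = 81.7° in the southern hemisphere.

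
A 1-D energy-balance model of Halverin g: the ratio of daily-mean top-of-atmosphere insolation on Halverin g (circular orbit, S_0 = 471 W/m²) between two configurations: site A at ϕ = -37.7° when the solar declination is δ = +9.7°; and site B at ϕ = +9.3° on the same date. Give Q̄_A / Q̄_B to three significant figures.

— Configuration A (ϕ=-37.7°):
cos h₀ = −tan(-37.7°) tan(+9.700°) = 0.1321, h₀ = 1.4383 rad.
Bracket: h₀ sin ϕ sin δ + cos ϕ cos δ sin h₀ = 1.4383×-0.61153×0.16849 + 0.79122×0.98570×0.99123 = -0.148198 + 0.773066 = 0.624868.
Q̄ = (S_0/π) × [bracket] = (471/π) × 0.624868 = 93.683 W/m².
— Configuration B (ϕ=+9.3°):
cos h₀ = −tan(+9.3°) tan(+9.700°) = -0.0280, h₀ = 1.5988 rad.
Bracket: h₀ sin ϕ sin δ + cos ϕ cos δ sin h₀ = 1.5988×0.16160×0.16849 + 0.98686×0.98570×0.99961 = 0.043532 + 0.972369 = 1.015901.
Q̄ = (S_0/π) × [bracket] = (471/π) × 1.015901 = 152.31 W/m².
Ratio Q̄_A / Q̄_B = 93.683 / 152.31 = 0.6151.

Q̄_A / Q̄_B ≈ 0.615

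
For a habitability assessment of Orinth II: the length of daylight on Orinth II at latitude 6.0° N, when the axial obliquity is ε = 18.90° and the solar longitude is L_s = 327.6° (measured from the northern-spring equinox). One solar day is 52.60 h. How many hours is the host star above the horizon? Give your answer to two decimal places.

25.99 h

Solar declination: sin δ = sin ε · sin L_s = sin 18.90° × sin 327.6° = -0.17356, so δ = -9.995°.
cos h₀ = −tan ϕ · tan δ = −tan(+6.0°) × tan(-9.995°) = 0.0185, so h₀ = 1.5523 rad = 88.94°.
Daylight = 2h₀/(2π) × 52.60 h = (1.5523/π) × 52.60 = 25.99 h.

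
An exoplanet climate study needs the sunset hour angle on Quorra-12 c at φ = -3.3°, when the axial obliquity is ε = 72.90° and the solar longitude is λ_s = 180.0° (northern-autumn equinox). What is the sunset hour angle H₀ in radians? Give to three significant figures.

Solar declination: sin δ = sin ε · sin λ_s = sin 72.90° × sin 180.0° = 0.00000, so δ = +0.000°.
cos H₀ = −tan φ · tan δ = −tan(-3.3°) × tan(+0.000°) = 0.0000, so H₀ = 1.5708 rad = 90.00°.

H₀ = 1.57 rad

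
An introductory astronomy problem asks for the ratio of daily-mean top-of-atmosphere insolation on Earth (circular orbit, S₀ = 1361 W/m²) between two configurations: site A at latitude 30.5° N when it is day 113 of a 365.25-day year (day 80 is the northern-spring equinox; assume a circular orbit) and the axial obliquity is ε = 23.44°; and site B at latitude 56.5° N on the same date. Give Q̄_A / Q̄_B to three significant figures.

Q̄_A / Q̄_B ≈ 1.20

— Configuration A (φ=+30.5°):
Solar longitude: λ_s = 360° × (113 − 80)/365.25 = 32.526°.
sin δ = sin 23.44° × sin 32.526° = 0.21388, so δ = +12.350°.
cos H₀ = −tan(+30.5°) tan(+12.350°) = -0.1290, H₀ = 1.7001 rad.
Bracket: H₀ sin φ sin δ + cos φ cos δ sin H₀ = 1.7001×0.50754×0.21388 + 0.86163×0.97686×0.99165 = 0.184550 + 0.834664 = 1.019214.
Q̄ = (S₀/π) × [bracket] = (1361/π) × 1.019214 = 441.54 W/m².
— Configuration B (φ=+56.5°):
cos H₀ = −tan(+56.5°) tan(+12.350°) = -0.3308, H₀ = 1.9079 rad.
Bracket: H₀ sin φ sin δ + cos φ cos δ sin H₀ = 1.9079×0.83389×0.21388 + 0.55194×0.97686×0.94370 = 0.340279 + 0.508813 = 0.849092.
Q̄ = (S₀/π) × [bracket] = (1361/π) × 0.849092 = 367.84 W/m².
Ratio Q̄_A / Q̄_B = 441.54 / 367.84 = 1.200.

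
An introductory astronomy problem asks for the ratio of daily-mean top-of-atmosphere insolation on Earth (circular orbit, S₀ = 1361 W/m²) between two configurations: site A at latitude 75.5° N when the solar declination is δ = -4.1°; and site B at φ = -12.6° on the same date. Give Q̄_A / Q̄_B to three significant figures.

Q̄_A / Q̄_B ≈ 0.151

— Configuration A (φ=+75.5°):
cos H₀ = −tan(+75.5°) tan(-4.100°) = 0.2772, H₀ = 1.2899 rad.
Bracket: H₀ sin φ sin δ + cos φ cos δ sin H₀ = 1.2899×0.96815×-0.07150 + 0.25038×0.99744×0.96082 = -0.089290 + 0.239954 = 0.150664.
Q̄ = (S₀/π) × [bracket] = (1361/π) × 0.150664 = 65.271 W/m².
— Configuration B (φ=-12.6°):
cos H₀ = −tan(-12.6°) tan(-4.100°) = -0.0160, H₀ = 1.5868 rad.
Bracket: H₀ sin φ sin δ + cos φ cos δ sin H₀ = 1.5868×-0.21814×-0.07150 + 0.97592×0.99744×0.99987 = 0.024749 + 0.973295 = 0.998044.
Q̄ = (S₀/π) × [bracket] = (1361/π) × 0.998044 = 432.37 W/m².
Ratio Q̄_A / Q̄_B = 65.271 / 432.37 = 0.1510.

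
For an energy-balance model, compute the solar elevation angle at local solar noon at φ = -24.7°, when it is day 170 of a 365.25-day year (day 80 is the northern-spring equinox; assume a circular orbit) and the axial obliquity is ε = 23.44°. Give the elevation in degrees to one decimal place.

Solar longitude: λ_s = 360° × (170 − 80)/365.25 = 88.706°.
sin δ = sin 23.44° × sin 88.706° = 0.39769, so δ = +23.434°.
At local noon the hour angle is zero, so the zenith angle equals |φ − δ| = |-24.7° − (+23.434°)| = 48.134°.
Elevation = 90° − 48.134° = 41.9°.

41.9°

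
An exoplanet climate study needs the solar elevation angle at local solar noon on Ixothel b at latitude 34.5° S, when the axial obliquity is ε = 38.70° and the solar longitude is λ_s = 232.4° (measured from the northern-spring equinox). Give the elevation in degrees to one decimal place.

Solar declination: sin δ = sin ε · sin λ_s = sin 38.70° × sin 232.4° = -0.49537, so δ = -29.694°.
At local noon the hour angle is zero, so the zenith angle equals |φ − δ| = |-34.5° − (-29.694°)| = 4.806°.
Elevation = 90° − 4.806° = 85.2°.

85.2°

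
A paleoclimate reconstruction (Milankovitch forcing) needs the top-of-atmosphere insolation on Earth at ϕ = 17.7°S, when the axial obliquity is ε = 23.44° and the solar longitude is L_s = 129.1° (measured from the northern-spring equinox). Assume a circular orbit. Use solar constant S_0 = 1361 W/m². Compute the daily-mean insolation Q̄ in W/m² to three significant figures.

Solar declination: sin δ = sin ε · sin L_s = sin 23.44° × sin 129.1° = 0.30870, so δ = +17.981°.
cos h₀ = −tan(-17.7°) tan(+17.981°) = 0.1036, h₀ = 1.4670 rad.
Bracket: h₀ sin ϕ sin δ + cos ϕ cos δ sin h₀ = 1.4670×-0.30403×0.30870 + 0.95266×0.95116×0.99462 = -0.137684 + 0.901257 = 0.763573.
Q̄ = (S_0/π) × [bracket] = (1361/π) × 0.763573 = 330.8 W/m².

Q̄ ≈ 331 W/m²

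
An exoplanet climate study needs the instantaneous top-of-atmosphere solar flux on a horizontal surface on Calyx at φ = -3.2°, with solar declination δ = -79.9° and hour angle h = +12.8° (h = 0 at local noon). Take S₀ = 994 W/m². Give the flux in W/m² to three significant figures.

224 W/m²

cos θ_z = sin φ sin δ + cos φ cos δ cos h = 0.054956 + 0.170742 = 0.225698.
Flux = S₀ · cos θ_z = 994 × 0.225698 = 224.3 W/m².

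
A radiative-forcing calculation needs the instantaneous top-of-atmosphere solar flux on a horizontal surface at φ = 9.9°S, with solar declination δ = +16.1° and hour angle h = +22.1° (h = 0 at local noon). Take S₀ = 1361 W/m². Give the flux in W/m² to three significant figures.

cos θ_z = sin φ sin δ + cos φ cos δ cos h = -0.047678 + 0.876934 = 0.829256.
Flux = S₀ · cos θ_z = 1361 × 0.829256 = 1129 W/m².

1.13e+03 W/m²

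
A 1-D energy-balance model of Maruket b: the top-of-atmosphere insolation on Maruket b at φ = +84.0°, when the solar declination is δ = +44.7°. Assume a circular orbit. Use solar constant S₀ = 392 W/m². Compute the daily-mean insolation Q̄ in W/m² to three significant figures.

cos H₀ = −tan(+84.0°) tan(+44.700°) = -9.4152 ≤ −1 ⇒ polar day, H₀ = π.
Bracket: H₀ sin φ sin δ + cos φ cos δ sin H₀ = 3.1416×0.99452×0.70339 + 0.10453×0.71080×0.00000 = 2.197660 + 0.000000 = 2.197660.
Q̄ = (S₀/π) × [bracket] = (392/π) × 2.197660 = 274.2 W/m².

Q̄ ≈ 274 W/m²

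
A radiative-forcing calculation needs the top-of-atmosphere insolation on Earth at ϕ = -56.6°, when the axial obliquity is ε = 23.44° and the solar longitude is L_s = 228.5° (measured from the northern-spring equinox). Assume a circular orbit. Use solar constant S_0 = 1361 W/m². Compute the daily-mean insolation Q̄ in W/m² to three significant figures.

Solar declination: sin δ = sin ε · sin L_s = sin 23.44° × sin 228.5° = -0.29793, so δ = -17.333°.
cos h₀ = −tan(-56.6°) tan(-17.333°) = -0.4733, h₀ = 2.0639 rad.
Bracket: h₀ sin ϕ sin δ + cos ϕ cos δ sin h₀ = 2.0639×-0.83485×-0.29793 + 0.55048×0.95459×0.88089 = 0.513347 + 0.462892 = 0.976239.
Q̄ = (S_0/π) × [bracket] = (1361/π) × 0.976239 = 422.9 W/m².

Q̄ ≈ 423 W/m²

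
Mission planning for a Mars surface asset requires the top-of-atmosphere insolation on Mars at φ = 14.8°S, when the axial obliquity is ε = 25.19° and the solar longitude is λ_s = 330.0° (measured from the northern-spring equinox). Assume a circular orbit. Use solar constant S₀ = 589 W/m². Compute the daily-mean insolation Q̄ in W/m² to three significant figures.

Solar declination: sin δ = sin ε · sin λ_s = sin 25.19° × sin 330.0° = -0.21281, so δ = -12.287°.
cos H₀ = −tan(-14.8°) tan(-12.287°) = -0.0575, H₀ = 1.6284 rad.
Bracket: H₀ sin φ sin δ + cos φ cos δ sin H₀ = 1.6284×-0.25545×-0.21281 + 0.96682×0.97709×0.99834 = 0.088524 + 0.943102 = 1.031626.
Q̄ = (S₀/π) × [bracket] = (589/π) × 1.031626 = 193.4 W/m².

Q̄ ≈ 193 W/m²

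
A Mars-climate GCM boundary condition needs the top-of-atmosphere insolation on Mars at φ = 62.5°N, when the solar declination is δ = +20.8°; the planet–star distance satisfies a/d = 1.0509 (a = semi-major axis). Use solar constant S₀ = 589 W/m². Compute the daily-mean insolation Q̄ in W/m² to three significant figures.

Q̄ ≈ 217 W/m²

cos H₀ = −tan(+62.5°) tan(+20.800°) = -0.7297, H₀ = 2.3887 rad.
Bracket: H₀ sin φ sin δ + cos φ cos δ sin H₀ = 2.3887×0.88701×0.35511 + 0.46175×0.93483×0.68375 = 0.752407 + 0.295146 = 1.047553.
Inverse-square distance factor (a/d)² = 1.0509² = 1.104391.
Q̄ = (S₀/π) × 1.104391 × [bracket] = (589/π) × 1.104391 × 1.047553 = 216.9 W/m².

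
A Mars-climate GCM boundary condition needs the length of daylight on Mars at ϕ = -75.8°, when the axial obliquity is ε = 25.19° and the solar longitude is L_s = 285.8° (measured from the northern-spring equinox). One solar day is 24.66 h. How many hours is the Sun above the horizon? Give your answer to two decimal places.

Solar declination: sin δ = sin ε · sin L_s = sin 25.19° × sin 285.8° = -0.40954, so δ = -24.176°.
Sunrise equation: cos h₀ = −tan ϕ · tan δ = -1.7741 ≤ −1, so the Sun never sets (polar day) and h₀ = π.
Daylight = 2h₀/(2π) × 24.66 h = (3.1416/π) × 24.66 = 24.66 h.

24.66 h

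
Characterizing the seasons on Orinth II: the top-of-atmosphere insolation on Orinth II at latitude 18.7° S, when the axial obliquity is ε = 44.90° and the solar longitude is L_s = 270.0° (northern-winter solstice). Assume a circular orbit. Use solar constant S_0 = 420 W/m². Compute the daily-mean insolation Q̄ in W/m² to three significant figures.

Q̄ ≈ 142 W/m²

Solar declination: sin δ = sin ε · sin L_s = sin 44.90° × sin 270.0° = -0.70587, so δ = -44.900°.
cos h₀ = −tan(-18.7°) tan(-44.900°) = -0.3373, h₀ = 1.9148 rad.
Bracket: h₀ sin ϕ sin δ + cos ϕ cos δ sin h₀ = 1.9148×-0.32061×-0.70587 + 0.94721×0.70834×0.94140 = 0.433336 + 0.631629 = 1.064965.
Q̄ = (S_0/π) × [bracket] = (420/π) × 1.064965 = 142.4 W/m².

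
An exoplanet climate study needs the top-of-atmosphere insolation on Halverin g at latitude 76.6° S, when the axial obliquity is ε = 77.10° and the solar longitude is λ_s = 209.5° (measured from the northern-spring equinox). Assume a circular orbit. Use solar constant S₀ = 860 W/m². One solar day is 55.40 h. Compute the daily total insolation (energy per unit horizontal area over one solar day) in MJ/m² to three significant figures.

80.1 MJ/m²

Solar declination: sin δ = sin ε · sin λ_s = sin 77.10° × sin 209.5° = -0.48000, so δ = -28.685°.
cos H₀ = −tan(-76.6°) tan(-28.685°) = -2.2967 ≤ −1 ⇒ polar day, H₀ = π.
Bracket: H₀ sin φ sin δ + cos φ cos δ sin H₀ = 3.1416×-0.97278×-0.48000 + 0.23175×0.87727×0.00000 = 1.466921 + 0.000000 = 1.466921.
Q̄ = (S₀/π) × [bracket] = (860/π) × 1.466921 = 401.56 W/m².
Daily total = Q̄ × 55.40 h × 3600 s/h = 401.56 × 55.40 × 3600 / 10⁶ = 80.09 MJ/m².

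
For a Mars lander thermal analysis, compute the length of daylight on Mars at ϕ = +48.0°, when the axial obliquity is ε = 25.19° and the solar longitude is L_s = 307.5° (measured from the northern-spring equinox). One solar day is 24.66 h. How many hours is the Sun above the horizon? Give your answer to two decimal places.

Solar declination: sin δ = sin ε · sin L_s = sin 25.19° × sin 307.5° = -0.33767, so δ = -19.735°.
cos h₀ = −tan ϕ · tan δ = −tan(+48.0°) × tan(-19.735°) = 0.3984, so h₀ = 1.1610 rad = 66.52°.
Daylight = 2h₀/(2π) × 24.66 h = (1.1610/π) × 24.66 = 9.11 h.

9.11 h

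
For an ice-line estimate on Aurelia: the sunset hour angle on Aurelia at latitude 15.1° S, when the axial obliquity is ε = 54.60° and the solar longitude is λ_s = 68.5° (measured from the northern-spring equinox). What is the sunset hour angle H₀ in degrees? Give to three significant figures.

Solar declination: sin δ = sin ε · sin λ_s = sin 54.60° × sin 68.5° = 0.75841, so δ = +49.324°.
cos H₀ = −tan φ · tan δ = −tan(-15.1°) × tan(+49.324°) = 0.3140, so H₀ = 1.2514 rad = 71.70°.

H₀ = 71.7°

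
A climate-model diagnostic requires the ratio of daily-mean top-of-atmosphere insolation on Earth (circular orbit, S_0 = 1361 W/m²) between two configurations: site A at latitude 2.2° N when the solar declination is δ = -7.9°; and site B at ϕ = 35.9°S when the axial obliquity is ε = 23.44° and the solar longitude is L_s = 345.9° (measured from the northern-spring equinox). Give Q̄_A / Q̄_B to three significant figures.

Q̄_A / Q̄_B ≈ 1.09

— Configuration A (ϕ=+2.2°):
cos h₀ = −tan(+2.2°) tan(-7.900°) = 0.0053, h₀ = 1.5655 rad.
Bracket: h₀ sin ϕ sin δ + cos ϕ cos δ sin h₀ = 1.5655×0.03839×-0.13744 + 0.99926×0.99051×0.99999 = -0.008260 + 0.989767 = 0.981507.
Q̄ = (S_0/π) × [bracket] = (1361/π) × 0.981507 = 425.21 W/m².
— Configuration B (ϕ=-35.9°):
Solar declination: sin δ = sin ε · sin L_s = sin 23.44° × sin 345.9° = -0.09691, so δ = -5.561°.
cos h₀ = −tan(-35.9°) tan(-5.561°) = -0.0705, h₀ = 1.6413 rad.
Bracket: h₀ sin ϕ sin δ + cos ϕ cos δ sin h₀ = 1.6413×-0.58637×-0.09691 + 0.81004×0.99529×0.99751 = 0.093267 + 0.804217 = 0.897484.
Q̄ = (S_0/π) × [bracket] = (1361/π) × 0.897484 = 388.81 W/m².
Ratio Q̄_A / Q̄_B = 425.21 / 388.81 = 1.094.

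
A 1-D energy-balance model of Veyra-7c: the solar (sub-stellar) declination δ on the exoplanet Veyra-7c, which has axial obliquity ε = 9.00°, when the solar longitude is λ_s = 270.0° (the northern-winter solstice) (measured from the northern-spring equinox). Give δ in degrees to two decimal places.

sin δ = sin ε · sin λ_s = sin 9.00° × sin 270.0° = -0.156434.
δ = arcsin(-0.156434) = -9.00°.

δ = -9.00°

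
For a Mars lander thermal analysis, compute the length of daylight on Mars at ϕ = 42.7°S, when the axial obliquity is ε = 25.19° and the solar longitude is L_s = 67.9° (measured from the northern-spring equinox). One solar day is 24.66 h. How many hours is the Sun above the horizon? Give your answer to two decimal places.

9.13 h

Solar declination: sin δ = sin ε · sin L_s = sin 25.19° × sin 67.9° = 0.39435, so δ = +23.225°.
cos h₀ = −tan ϕ · tan δ = −tan(-42.7°) × tan(+23.225°) = 0.3960, so h₀ = 1.1637 rad = 66.67°.
Daylight = 2h₀/(2π) × 24.66 h = (1.1637/π) × 24.66 = 9.13 h.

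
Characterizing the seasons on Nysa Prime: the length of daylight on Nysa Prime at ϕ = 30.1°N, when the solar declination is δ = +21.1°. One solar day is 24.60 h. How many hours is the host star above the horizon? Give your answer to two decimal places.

14.07 h

cos h₀ = −tan ϕ · tan δ = −tan(+30.1°) × tan(+21.100°) = -0.2237, so h₀ = 1.7964 rad = 102.93°.
Daylight = 2h₀/(2π) × 24.60 h = (1.7964/π) × 24.60 = 14.07 h.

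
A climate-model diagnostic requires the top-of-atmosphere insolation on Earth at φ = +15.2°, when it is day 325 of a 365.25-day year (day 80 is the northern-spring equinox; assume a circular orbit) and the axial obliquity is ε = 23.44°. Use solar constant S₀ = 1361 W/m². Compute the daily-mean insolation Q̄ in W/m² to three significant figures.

Q̄ ≈ 331 W/m²

Solar longitude: λ_s = 360° × (325 − 80)/365.25 = 241.478°.
sin δ = sin 23.44° × sin 241.478° = -0.34951, so δ = -20.457°.
cos H₀ = −tan(+15.2°) tan(-20.457°) = 0.1014, H₀ = 1.4693 rad.
Bracket: H₀ sin φ sin δ + cos φ cos δ sin H₀ = 1.4693×0.26219×-0.34951 + 0.96502×0.93693×0.99485 = -0.134644 + 0.899500 = 0.764856.
Q̄ = (S₀/π) × [bracket] = (1361/π) × 0.764856 = 331.4 W/m².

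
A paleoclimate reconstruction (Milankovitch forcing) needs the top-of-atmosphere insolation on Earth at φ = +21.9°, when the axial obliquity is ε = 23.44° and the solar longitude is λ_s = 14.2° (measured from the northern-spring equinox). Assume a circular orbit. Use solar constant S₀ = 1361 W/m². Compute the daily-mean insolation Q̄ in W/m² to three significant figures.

Q̄ ≈ 425 W/m²

Solar declination: sin δ = sin ε · sin λ_s = sin 23.44° × sin 14.2° = 0.09758, so δ = +5.600°.
cos H₀ = −tan(+21.9°) tan(+5.600°) = -0.0394, H₀ = 1.6102 rad.
Bracket: H₀ sin φ sin δ + cos φ cos δ sin H₀ = 1.6102×0.37299×0.09758 + 0.92784×0.99523×0.99922 = 0.058605 + 0.922694 = 0.981299.
Q̄ = (S₀/π) × [bracket] = (1361/π) × 0.981299 = 425.1 W/m².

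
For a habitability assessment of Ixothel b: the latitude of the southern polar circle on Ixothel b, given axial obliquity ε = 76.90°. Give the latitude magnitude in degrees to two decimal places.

The polar circle is the lowest latitude that experiences at least one full rotation of continuous darkness at the northern-summer solstice; it lies at |ϕ| = 90° − ε = 90° − 76.90° = 13.10°.

13.10°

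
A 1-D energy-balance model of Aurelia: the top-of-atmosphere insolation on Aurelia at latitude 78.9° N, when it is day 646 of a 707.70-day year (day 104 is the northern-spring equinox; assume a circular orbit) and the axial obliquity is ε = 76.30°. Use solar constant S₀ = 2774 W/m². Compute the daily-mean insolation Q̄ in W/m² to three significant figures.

Solar longitude: λ_s = 360° × (646 − 104)/707.70 = 275.710°.
sin δ = sin 76.30° × sin 275.710° = -0.96673, so δ = -75.179°.
cos H₀ = −tan(+78.9°) tan(-75.179°) = 19.2626 ≥ 1 ⇒ polar night, H₀ = 0 and Q̄ = 0.

Q̄ ≈ 0.00 W/m²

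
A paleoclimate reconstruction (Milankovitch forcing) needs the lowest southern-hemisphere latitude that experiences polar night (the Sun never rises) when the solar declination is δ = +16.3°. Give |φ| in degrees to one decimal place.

Polar night requires cos H₀ = −tan φ tan δ ≥ 1, i.e. tan φ tan δ ≤ −1.
The boundary is |tan φ| · |tan δ| = 1, so |φ| = 90° − |δ| = 90° − 16.3° = 73.7° in the southern hemisphere.

|φ| = 73.7°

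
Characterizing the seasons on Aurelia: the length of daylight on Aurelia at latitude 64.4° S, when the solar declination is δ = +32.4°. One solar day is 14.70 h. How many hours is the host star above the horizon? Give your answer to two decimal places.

0.00 h

cos H₀ = −tan φ · tan δ = 1.3246 ≥ 1, so the host star never rises (polar night) and H₀ = 0.
Daylight = 2H₀/(2π) × 14.70 h = (0.0000/π) × 14.70 = 0.00 h.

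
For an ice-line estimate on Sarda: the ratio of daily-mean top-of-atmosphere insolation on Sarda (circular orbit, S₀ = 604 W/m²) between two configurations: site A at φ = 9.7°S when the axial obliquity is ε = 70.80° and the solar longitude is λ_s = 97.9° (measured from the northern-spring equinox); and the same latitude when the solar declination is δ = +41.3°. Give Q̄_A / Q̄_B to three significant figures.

— Configuration A (φ=-9.7°):
Solar declination: sin δ = sin ε · sin λ_s = sin 70.80° × sin 97.9° = 0.93541, so δ = +69.295°.
cos H₀ = −tan(-9.7°) tan(+69.295°) = 0.4522, H₀ = 1.1015 rad.
Bracket: H₀ sin φ sin δ + cos φ cos δ sin H₀ = 1.1015×-0.16849×0.93541 + 0.98570×0.35356×0.89189 = -0.173604 + 0.310827 = 0.137223.
Q̄ = (S₀/π) × [bracket] = (604/π) × 0.137223 = 26.382 W/m².
— Configuration B (φ=-9.7°):
cos H₀ = −tan(-9.7°) tan(+41.300°) = 0.1502, H₀ = 1.4201 rad.
Bracket: H₀ sin φ sin δ + cos φ cos δ sin H₀ = 1.4201×-0.16849×0.66000 + 0.98570×0.75126×0.98866 = -0.157920 + 0.732120 = 0.574200.
Q̄ = (S₀/π) × [bracket] = (604/π) × 0.574200 = 110.40 W/m².
Ratio Q̄_A / Q̄_B = 26.382 / 110.40 = 0.2390.

Q̄_A / Q̄_B ≈ 0.239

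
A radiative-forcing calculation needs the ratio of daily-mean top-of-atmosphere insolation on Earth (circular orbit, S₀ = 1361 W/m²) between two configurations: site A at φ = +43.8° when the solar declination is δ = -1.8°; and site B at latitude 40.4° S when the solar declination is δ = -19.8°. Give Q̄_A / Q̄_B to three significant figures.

Q̄_A / Q̄_B ≈ 0.628

— Configuration A (φ=+43.8°):
cos H₀ = −tan(+43.8°) tan(-1.800°) = 0.0301, H₀ = 1.5407 rad.
Bracket: H₀ sin φ sin δ + cos φ cos δ sin H₀ = 1.5407×0.69214×-0.03141 + 0.72176×0.99951×0.99955 = -0.033495 + 0.721082 = 0.687587.
Q̄ = (S₀/π) × [bracket] = (1361/π) × 0.687587 = 297.88 W/m².
— Configuration B (φ=-40.4°):
cos H₀ = −tan(-40.4°) tan(-19.800°) = -0.3064, H₀ = 1.8822 rad.
Bracket: H₀ sin φ sin δ + cos φ cos δ sin H₀ = 1.8822×-0.64812×-0.33874 + 0.76154×0.94088×0.95190 = 0.413226 + 0.682053 = 1.095279.
Q̄ = (S₀/π) × [bracket] = (1361/π) × 1.095279 = 474.50 W/m².
Ratio Q̄_A / Q̄_B = 297.88 / 474.50 = 0.6278.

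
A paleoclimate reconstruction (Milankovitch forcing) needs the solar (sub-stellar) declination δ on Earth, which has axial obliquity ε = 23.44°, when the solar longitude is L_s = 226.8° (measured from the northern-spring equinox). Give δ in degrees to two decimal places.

sin δ = sin ε · sin L_s = sin 23.44° × sin 226.8° = -0.289975.
δ = arcsin(-0.289975) = -16.86°.

δ = -16.86°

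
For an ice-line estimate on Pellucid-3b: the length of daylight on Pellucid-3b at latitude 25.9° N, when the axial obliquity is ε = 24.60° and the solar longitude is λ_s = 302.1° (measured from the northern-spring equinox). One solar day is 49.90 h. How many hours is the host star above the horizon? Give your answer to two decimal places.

22.03 h

Solar declination: sin δ = sin ε · sin λ_s = sin 24.60° × sin 302.1° = -0.35264, so δ = -20.649°.
cos H₀ = −tan φ · tan δ = −tan(+25.9°) × tan(-20.649°) = 0.1830, so H₀ = 1.3868 rad = 79.46°.
Daylight = 2H₀/(2π) × 49.90 h = (1.3868/π) × 49.90 = 22.03 h.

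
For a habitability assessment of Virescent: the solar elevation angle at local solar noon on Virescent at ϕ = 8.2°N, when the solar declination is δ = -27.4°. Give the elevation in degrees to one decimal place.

54.4°

At local noon the hour angle is zero, so the zenith angle equals |ϕ − δ| = |+8.2° − (-27.400°)| = 35.600°.
Elevation = 90° − 35.600° = 54.4°.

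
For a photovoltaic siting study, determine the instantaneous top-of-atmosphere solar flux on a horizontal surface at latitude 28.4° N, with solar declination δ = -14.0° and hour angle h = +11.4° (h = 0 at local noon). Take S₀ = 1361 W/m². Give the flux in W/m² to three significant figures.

982 W/m²

cos θ_z = sin φ sin δ + cos φ cos δ cos h = -0.115064 + 0.836680 = 0.721616.
Flux = S₀ · cos θ_z = 1361 × 0.721616 = 982.1 W/m².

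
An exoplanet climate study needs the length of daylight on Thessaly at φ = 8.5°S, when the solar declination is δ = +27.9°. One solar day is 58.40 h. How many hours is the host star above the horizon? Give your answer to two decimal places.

cos H₀ = −tan φ · tan δ = −tan(-8.5°) × tan(+27.900°) = 0.0791, so H₀ = 1.4916 rad = 85.46°.
Daylight = 2H₀/(2π) × 58.40 h = (1.4916/π) × 58.40 = 27.73 h.

27.73 h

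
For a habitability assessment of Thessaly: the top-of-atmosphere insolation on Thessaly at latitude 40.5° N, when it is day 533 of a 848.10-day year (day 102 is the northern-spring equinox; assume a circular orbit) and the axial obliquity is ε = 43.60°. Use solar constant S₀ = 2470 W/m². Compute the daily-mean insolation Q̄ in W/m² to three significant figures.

Solar longitude: λ_s = 360° × (533 − 102)/848.10 = 182.950°.
sin δ = sin 43.60° × sin 182.950° = -0.03549, so δ = -2.034°.
cos H₀ = −tan(+40.5°) tan(-2.034°) = 0.0303, H₀ = 1.5405 rad.
Bracket: H₀ sin φ sin δ + cos φ cos δ sin H₀ = 1.5405×0.64945×-0.03549 + 0.76041×0.99937×0.99954 = -0.035507 + 0.759581 = 0.724074.
Q̄ = (S₀/π) × [bracket] = (2470/π) × 0.724074 = 569.3 W/m².

Q̄ ≈ 569 W/m²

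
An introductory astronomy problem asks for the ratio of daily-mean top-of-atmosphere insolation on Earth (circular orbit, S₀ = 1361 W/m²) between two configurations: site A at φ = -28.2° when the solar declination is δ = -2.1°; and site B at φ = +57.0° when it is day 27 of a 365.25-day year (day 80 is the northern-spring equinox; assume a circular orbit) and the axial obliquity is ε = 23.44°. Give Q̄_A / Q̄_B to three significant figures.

Q̄_A / Q̄_B ≈ 5.29

— Configuration A (φ=-28.2°):
cos H₀ = −tan(-28.2°) tan(-2.100°) = -0.0197, H₀ = 1.5905 rad.
Bracket: H₀ sin φ sin δ + cos φ cos δ sin H₀ = 1.5905×-0.47255×-0.03664 + 0.88130×0.99933×0.99981 = 0.027538 + 0.880542 = 0.908080.
Q̄ = (S₀/π) × [bracket] = (1361/π) × 0.908080 = 393.40 W/m².
— Configuration B (φ=+57.0°):
Solar longitude: λ_s = 360° × (27 − 80)/365.25 = -52.238°, i.e. -52.238° + 360° = 307.762°.
sin δ = sin 23.44° × sin 307.762° = -0.31448, so δ = -18.329°.
cos H₀ = −tan(+57.0°) tan(-18.329°) = 0.5101, H₀ = 1.0355 rad.
Bracket: H₀ sin φ sin δ + cos φ cos δ sin H₀ = 1.0355×0.83867×-0.31448 + 0.54464×0.94927×0.86010 = -0.273108 + 0.444681 = 0.171573.
Q̄ = (S₀/π) × [bracket] = (1361/π) × 0.171573 = 74.329 W/m².
Ratio Q̄_A / Q̄_B = 393.40 / 74.329 = 5.293.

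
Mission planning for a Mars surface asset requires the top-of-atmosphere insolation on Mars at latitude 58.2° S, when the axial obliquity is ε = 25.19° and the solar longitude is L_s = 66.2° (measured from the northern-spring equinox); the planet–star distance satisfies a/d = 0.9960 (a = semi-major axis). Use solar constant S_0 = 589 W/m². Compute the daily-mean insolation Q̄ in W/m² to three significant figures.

Q̄ ≈ 15.5 W/m²

Solar declination: sin δ = sin ε · sin L_s = sin 25.19° × sin 66.2° = 0.38943, so δ = +22.919°.
cos h₀ = −tan(-58.2°) tan(+22.919°) = 0.6819, h₀ = 0.8204 rad.
Bracket: h₀ sin ϕ sin δ + cos ϕ cos δ sin h₀ = 0.8204×-0.84989×0.38943 + 0.52696×0.92106×0.73143 = -0.271530 + 0.355008 = 0.083478.
Inverse-square distance factor (a/d)² = 0.9960² = 0.992016.
Q̄ = (S_0/π) × 0.992016 × [bracket] = (589/π) × 0.992016 × 0.083478 = 15.53 W/m².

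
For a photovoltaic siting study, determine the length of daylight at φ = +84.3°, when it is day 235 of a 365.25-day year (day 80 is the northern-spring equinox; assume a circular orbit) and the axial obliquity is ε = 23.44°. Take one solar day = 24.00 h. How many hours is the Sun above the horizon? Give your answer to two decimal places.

Solar longitude: λ_s = 360° × (235 − 80)/365.25 = 152.772°.
sin δ = sin 23.44° × sin 152.772° = 0.18200, so δ = +10.486°.
Sunrise equation: cos H₀ = −tan φ · tan δ = -1.8544 ≤ −1, so the Sun never sets (polar day) and H₀ = π.
Daylight = 2H₀/(2π) × 24.00 h = (3.1416/π) × 24.00 = 24.00 h.

24.00 h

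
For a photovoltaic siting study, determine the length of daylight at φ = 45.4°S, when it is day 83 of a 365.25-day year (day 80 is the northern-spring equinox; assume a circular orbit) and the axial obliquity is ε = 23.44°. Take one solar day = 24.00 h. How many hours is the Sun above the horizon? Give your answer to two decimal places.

11.84 h

Solar longitude: λ_s = 360° × (83 − 80)/365.25 = 2.957°.
sin δ = sin 23.44° × sin 2.957° = 0.02052, so δ = +1.176°.
cos H₀ = −tan φ · tan δ = −tan(-45.4°) × tan(+1.176°) = 0.0208, so H₀ = 1.5500 rad = 88.81°.
Daylight = 2H₀/(2π) × 24.00 h = (1.5500/π) × 24.00 = 11.84 h.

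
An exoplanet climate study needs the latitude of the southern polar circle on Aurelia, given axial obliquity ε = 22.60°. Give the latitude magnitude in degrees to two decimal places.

The polar circle is the lowest latitude that experiences at least one full rotation of continuous darkness at the northern-summer solstice; it lies at |ϕ| = 90° − ε = 90° − 22.60° = 67.40°.

67.40°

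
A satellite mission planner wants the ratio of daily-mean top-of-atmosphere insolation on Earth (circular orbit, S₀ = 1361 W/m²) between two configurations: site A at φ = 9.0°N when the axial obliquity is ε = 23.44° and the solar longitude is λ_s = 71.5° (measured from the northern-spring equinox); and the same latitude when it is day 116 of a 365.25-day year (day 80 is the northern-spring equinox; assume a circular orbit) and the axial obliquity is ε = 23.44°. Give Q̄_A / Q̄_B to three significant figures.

— Configuration A (φ=+9.0°):
Solar declination: sin δ = sin ε · sin λ_s = sin 23.44° × sin 71.5° = 0.37723, so δ = +22.162°.
cos H₀ = −tan(+9.0°) tan(+22.162°) = -0.0645, H₀ = 1.6354 rad.
Bracket: H₀ sin φ sin δ + cos φ cos δ sin H₀ = 1.6354×0.15643×0.37723 + 0.98769×0.92612×0.99792 = 0.096505 + 0.912817 = 1.009322.
Q̄ = (S₀/π) × [bracket] = (1361/π) × 1.009322 = 437.26 W/m².
— Configuration B (φ=+9.0°):
Solar longitude: λ_s = 360° × (116 − 80)/365.25 = 35.483°.
sin δ = sin 23.44° × sin 35.483° = 0.23090, so δ = +13.350°.
cos H₀ = −tan(+9.0°) tan(+13.350°) = -0.0376, H₀ = 1.6084 rad.
Bracket: H₀ sin φ sin δ + cos φ cos δ sin H₀ = 1.6084×0.15643×0.23090 + 0.98769×0.97298×0.99929 = 0.058095 + 0.960320 = 1.018415.
Q̄ = (S₀/π) × [bracket] = (1361/π) × 1.018415 = 441.20 W/m².
Ratio Q̄_A / Q̄_B = 437.26 / 441.20 = 0.9911.

Q̄_A / Q̄_B ≈ 0.991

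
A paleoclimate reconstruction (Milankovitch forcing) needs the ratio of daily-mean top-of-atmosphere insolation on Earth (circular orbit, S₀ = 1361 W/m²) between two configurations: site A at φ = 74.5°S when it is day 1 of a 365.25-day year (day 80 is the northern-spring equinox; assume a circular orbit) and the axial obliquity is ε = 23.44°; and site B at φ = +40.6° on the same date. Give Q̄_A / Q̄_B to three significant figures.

Q̄_A / Q̄_B ≈ 3.38

— Configuration A (φ=-74.5°):
Solar longitude: λ_s = 360° × (1 − 80)/365.25 = -77.864°, i.e. -77.864° + 360° = 282.136°.
sin δ = sin 23.44° × sin 282.136° = -0.38890, so δ = -22.886°.
cos H₀ = −tan(-74.5°) tan(-22.886°) = -1.5221 ≤ −1 ⇒ polar day, H₀ = π.
Bracket: H₀ sin φ sin δ + cos φ cos δ sin H₀ = 3.1416×-0.96363×-0.38890 + 0.26724×0.92128×0.00000 = 1.177333 + 0.000000 = 1.177333.
Q̄ = (S₀/π) × [bracket] = (1361/π) × 1.177333 = 510.04 W/m².
— Configuration B (φ=+40.6°):
cos H₀ = −tan(+40.6°) tan(-22.886°) = 0.3618, H₀ = 1.2006 rad.
Bracket: H₀ sin φ sin δ + cos φ cos δ sin H₀ = 1.2006×0.65077×-0.38890 + 0.75927×0.92128×0.93225 = -0.303853 + 0.652109 = 0.348256.
Q̄ = (S₀/π) × [bracket] = (1361/π) × 0.348256 = 150.87 W/m².
Ratio Q̄_A / Q̄_B = 510.04 / 150.87 = 3.381.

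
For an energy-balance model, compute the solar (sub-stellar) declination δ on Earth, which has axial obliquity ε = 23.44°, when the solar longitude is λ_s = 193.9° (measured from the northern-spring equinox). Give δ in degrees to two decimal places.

sin δ = sin ε · sin λ_s = sin 23.44° × sin 193.9° = -0.095560.
δ = arcsin(-0.095560) = -5.48°.

δ = -5.48°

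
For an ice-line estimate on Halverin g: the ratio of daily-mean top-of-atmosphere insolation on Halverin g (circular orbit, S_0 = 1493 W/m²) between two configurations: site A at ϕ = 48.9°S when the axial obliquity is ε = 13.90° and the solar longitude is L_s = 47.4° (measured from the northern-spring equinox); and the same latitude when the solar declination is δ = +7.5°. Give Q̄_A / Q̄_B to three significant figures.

Q̄_A / Q̄_B ≈ 0.895

— Configuration A (ϕ=-48.9°):
Solar declination: sin δ = sin ε · sin L_s = sin 13.90° × sin 47.4° = 0.17683, so δ = +10.185°.
cos h₀ = −tan(-48.9°) tan(+10.185°) = 0.2060, h₀ = 1.3634 rad.
Bracket: h₀ sin ϕ sin δ + cos ϕ cos δ sin h₀ = 1.3634×-0.75356×0.17683 + 0.65738×0.98424×0.97856 = -0.181676 + 0.633148 = 0.451472.
Q̄ = (S_0/π) × [bracket] = (1493/π) × 0.451472 = 214.56 W/m².
— Configuration B (ϕ=-48.9°):
cos h₀ = −tan(-48.9°) tan(+7.500°) = 0.1509, h₀ = 1.4193 rad.
Bracket: h₀ sin ϕ sin δ + cos ϕ cos δ sin h₀ = 1.4193×-0.75356×0.13053 + 0.65738×0.99144×0.98855 = -0.139605 + 0.644290 = 0.504685.
Q̄ = (S_0/π) × [bracket] = (1493/π) × 0.504685 = 239.84 W/m².
Ratio Q̄_A / Q̄_B = 214.56 / 239.84 = 0.8946.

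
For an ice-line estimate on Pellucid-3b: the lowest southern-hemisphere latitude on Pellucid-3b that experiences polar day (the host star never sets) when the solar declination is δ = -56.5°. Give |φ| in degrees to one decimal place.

Polar day requires cos H₀ = −tan φ tan δ ≤ −1, i.e. tan φ tan δ ≥ 1.
The boundary is |tan φ| · |tan δ| = 1, so |φ| = 90° − |δ| = 90° − 56.5° = 33.5° in the southern hemisphere.

|φ| = 33.5°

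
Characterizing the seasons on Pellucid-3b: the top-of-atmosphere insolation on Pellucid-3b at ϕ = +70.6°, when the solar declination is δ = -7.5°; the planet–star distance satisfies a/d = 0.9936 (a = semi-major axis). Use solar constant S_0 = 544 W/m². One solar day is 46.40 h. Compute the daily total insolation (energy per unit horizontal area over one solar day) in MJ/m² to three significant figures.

4.55 MJ/m²

cos h₀ = −tan(+70.6°) tan(-7.500°) = 0.3738, h₀ = 1.1876 rad.
Bracket: h₀ sin ϕ sin δ + cos ϕ cos δ sin h₀ = 1.1876×0.94322×-0.13053 + 0.33216×0.99144×0.92749 = -0.146216 + 0.305438 = 0.159222.
Inverse-square distance factor (a/d)² = 0.9936² = 0.987241.
Q̄ = (S_0/π) × 0.987241 × [bracket] = (544/π) × 0.987241 × 0.159222 = 27.219 W/m².
Daily total = Q̄ × 46.40 h × 3600 s/h = 27.219 × 46.40 × 3600 / 10⁶ = 4.547 MJ/m².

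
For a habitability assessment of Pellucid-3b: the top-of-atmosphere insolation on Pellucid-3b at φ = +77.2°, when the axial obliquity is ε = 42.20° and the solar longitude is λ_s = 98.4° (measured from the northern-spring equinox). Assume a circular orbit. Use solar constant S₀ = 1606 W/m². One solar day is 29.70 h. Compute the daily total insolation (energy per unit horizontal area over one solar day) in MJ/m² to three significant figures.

111 MJ/m²

Solar declination: sin δ = sin ε · sin λ_s = sin 42.20° × sin 98.4° = 0.66451, so δ = +41.645°.
cos H₀ = −tan(+77.2°) tan(+41.645°) = -3.9140 ≤ −1 ⇒ polar day, H₀ = π.
Bracket: H₀ sin φ sin δ + cos φ cos δ sin H₀ = 3.1416×0.97515×0.66451 + 0.22155×0.74728×0.00000 = 2.035747 + 0.000000 = 2.035747.
Q̄ = (S₀/π) × [bracket] = (1606/π) × 2.035747 = 1040.7 W/m².
Daily total = Q̄ × 29.70 h × 3600 s/h = 1040.7 × 29.70 × 3600 / 10⁶ = 111.3 MJ/m².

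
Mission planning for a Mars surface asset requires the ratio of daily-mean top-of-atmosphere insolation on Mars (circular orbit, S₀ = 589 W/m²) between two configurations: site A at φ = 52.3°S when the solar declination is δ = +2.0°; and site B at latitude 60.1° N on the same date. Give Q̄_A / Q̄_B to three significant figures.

Q̄_A / Q̄_B ≈ 1.04

— Configuration A (φ=-52.3°):
cos H₀ = −tan(-52.3°) tan(+2.000°) = 0.0452, H₀ = 1.5256 rad.
Bracket: H₀ sin φ sin δ + cos φ cos δ sin H₀ = 1.5256×-0.79122×0.03490 + 0.61153×0.99939×0.99898 = -0.042127 + 0.610534 = 0.568407.
Q̄ = (S₀/π) × [bracket] = (589/π) × 0.568407 = 106.57 W/m².
— Configuration B (φ=+60.1°):
cos H₀ = −tan(+60.1°) tan(+2.000°) = -0.0607, H₀ = 1.6316 rad.
Bracket: H₀ sin φ sin δ + cos φ cos δ sin H₀ = 1.6316×0.86690×0.03490 + 0.49849×0.99939×0.99815 = 0.049364 + 0.497264 = 0.546628.
Q̄ = (S₀/π) × [bracket] = (589/π) × 0.546628 = 102.48 W/m².
Ratio Q̄_A / Q̄_B = 106.57 / 102.48 = 1.040.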